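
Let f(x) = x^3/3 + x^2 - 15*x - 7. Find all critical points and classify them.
f'(x) = x^2 + 2*x - 15

Solve f'(x) = 0:
  Factor: x^2 + 2*x - 15 = (x - 3)*(x + 5) = 0.
  ⇒ x = -5, 3

f''(x) = 2*x + 2
Second-derivative test at each critical point:
  f''(-5) = -8 < 0 → local maximum
  f''(3) = 8 > 0 → local minimum

Critical points: x = -5 (local maximum); x = 3 (local minimum)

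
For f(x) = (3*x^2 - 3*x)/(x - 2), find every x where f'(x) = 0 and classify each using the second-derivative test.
f'(x) = 3*(x^2 - 4*x + 2)/(x^2 - 4*x + 4)

Solve f'(x) = 0:
  f'(x) = 3*(x^2 - 4*x + 2)/(x - 2)^2; the denominator is positive wherever f is defined, so f'(x) = 0 ⇔ 3*x^2 - 12*x + 6 = 0.
  Factor: 3*x^2 - 12*x + 6 = 3*(x^2 - 4*x + 2); x^2 - 4*x + 2 = 0 has no rational roots; quadratic formula: x = (4 ± √8)/2.
  ⇒ x = 2 - sqrt(2) ≈ 0.5858, sqrt(2) + 2 ≈ 3.4142

f''(x) = 12/(x^3 - 6*x^2 + 12*x - 8)
Second-derivative test at each critical point:
  f''(0.5858) = -4.2426 < 0 → local maximum
  f''(3.4142) = 4.2426 > 0 → local minimum

Critical points: x = 2 - sqrt(2) ≈ 0.5858 (local maximum); x = sqrt(2) + 2 ≈ 3.4142 (local minimum)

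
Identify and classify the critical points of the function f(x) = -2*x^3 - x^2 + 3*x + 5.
f'(x) = -6*x^2 - 2*x + 3

Solve f'(x) = 0:
  6*x^2 + 2*x - 3 = 0 has no rational roots; quadratic formula: x = (-2 ± √76)/12.
  ⇒ x = -sqrt(19)/6 - 1/6 ≈ -0.8931, -1/6 + sqrt(19)/6 ≈ 0.5598

f''(x) = -12*x - 2
Second-derivative test at each critical point:
  f''(-0.8931) = 8.7178 > 0 → local minimum
  f''(0.5598) = -8.7178 < 0 → local maximum

Critical points: x = -sqrt(19)/6 - 1/6 ≈ -0.8931 (local minimum); x = -1/6 + sqrt(19)/6 ≈ 0.5598 (local maximum)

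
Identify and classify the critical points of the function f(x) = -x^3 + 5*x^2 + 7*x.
f'(x) = -3*x^2 + 10*x + 7

Solve f'(x) = 0:
  3*x^2 - 10*x - 7 = 0 has no rational roots; quadratic formula: x = (10 ± √184)/6.
  ⇒ x = 5/3 - sqrt(46)/3 ≈ -0.5941, 5/3 + sqrt(46)/3 ≈ 3.9274

f''(x) = 10 - 6*x
Second-derivative test at each critical point:
  f''(-0.5941) = 13.5647 > 0 → local minimum
  f''(3.9274) = -13.5647 < 0 → local maximum

Critical points: x = 5/3 - sqrt(46)/3 ≈ -0.5941 (local minimum); x = 5/3 + sqrt(46)/3 ≈ 3.9274 (local maximum)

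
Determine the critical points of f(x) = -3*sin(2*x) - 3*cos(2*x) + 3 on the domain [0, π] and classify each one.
f'(x) = -6*sqrt(2)*cos(2*x + pi/4)

Solve f'(x) = 0 on [0, π]:
  f'(x) = 0 ⇔ -3*cos(2*x) = -3*sin(2*x) ⇔ tan(2*x) = 1, i.e. 2*x = arctan(1) + nπ; keep the solutions lying in [0, π].
  ⇒ x = pi/8 ≈ 0.3927, 5*pi/8 ≈ 1.9635

f''(x) = 12*sqrt(2)*sin(2*x + pi/4)
Second-derivative test at each critical point:
  f''(0.3927) = 16.9706 > 0 → local minimum
  f''(1.9635) = -16.9706 < 0 → local maximum

Critical points: x = pi/8 ≈ 0.3927 (local minimum); x = 5*pi/8 ≈ 1.9635 (local maximum)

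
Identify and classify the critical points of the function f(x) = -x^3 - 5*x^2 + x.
f'(x) = -3*x^2 - 10*x + 1

Solve f'(x) = 0:
  3*x^2 + 10*x - 1 = 0 has no rational roots; quadratic formula: x = (-10 ± √112)/6.
  ⇒ x = -2*sqrt(7)/3 - 5/3 ≈ -3.4305, -5/3 + 2*sqrt(7)/3 ≈ 0.0972

f''(x) = -6*x - 10
Second-derivative test at each critical point:
  f''(-3.4305) = 10.5830 > 0 → local minimum
  f''(0.0972) = -10.5830 < 0 → local maximum

Critical points: x = -2*sqrt(7)/3 - 5/3 ≈ -3.4305 (local minimum); x = -5/3 + 2*sqrt(7)/3 ≈ 0.0972 (local maximum)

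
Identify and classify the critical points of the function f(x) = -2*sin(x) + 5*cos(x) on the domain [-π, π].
f'(x) = -5*sin(x) - 2*cos(x)

Solve f'(x) = 0 on [-π, π]:
  f'(x) = 0 ⇔ -2*cos(x) = 5*sin(x) ⇔ tan(x) = -2/5, i.e. x = arctan(-2/5) + nπ; keep the solutions lying in [-π, π].
  ⇒ x = -atan(2/5) ≈ -0.3805, pi - atan(2/5) ≈ 2.7611

f''(x) = 2*sin(x) - 5*cos(x)
Second-derivative test at each critical point:
  f''(-0.3805) = -5.3852 < 0 → local maximum
  f''(2.7611) = 5.3852 > 0 → local minimum

Critical points: x = -atan(2/5) ≈ -0.3805 (local maximum); x = pi - atan(2/5) ≈ 2.7611 (local minimum)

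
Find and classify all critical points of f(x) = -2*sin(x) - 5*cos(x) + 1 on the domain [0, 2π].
f'(x) = 5*sin(x) - 2*cos(x)

Solve f'(x) = 0 on [0, 2π]:
  f'(x) = 0 ⇔ -2*cos(x) = -5*sin(x) ⇔ tan(x) = 2/5, i.e. x = arctan(2/5) + nπ; keep the solutions lying in [0, 2π].
  ⇒ x = atan(2/5) ≈ 0.3805, atan(2/5) + pi ≈ 3.5221

f''(x) = 2*sin(x) + 5*cos(x)
Second-derivative test at each critical point:
  f''(0.3805) = 5.3852 > 0 → local minimum
  f''(3.5221) = -5.3852 < 0 → local maximum

Critical points: x = atan(2/5) ≈ 0.3805 (local minimum); x = atan(2/5) + pi ≈ 3.5221 (local maximum)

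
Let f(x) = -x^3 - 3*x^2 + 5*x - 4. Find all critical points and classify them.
f'(x) = -3*x^2 - 6*x + 5

Solve f'(x) = 0:
  3*x^2 + 6*x - 5 = 0 has no rational roots; quadratic formula: x = (-6 ± √96)/6.
  ⇒ x = -2*sqrt(6)/3 - 1 ≈ -2.6330, -1 + 2*sqrt(6)/3 ≈ 0.6330

f''(x) = -6*x - 6
Second-derivative test at each critical point:
  f''(-2.6330) = 9.7980 > 0 → local minimum
  f''(0.6330) = -9.7980 < 0 → local maximum

Critical points: x = -2*sqrt(6)/3 - 1 ≈ -2.6330 (local minimum); x = -1 + 2*sqrt(6)/3 ≈ 0.6330 (local maximum)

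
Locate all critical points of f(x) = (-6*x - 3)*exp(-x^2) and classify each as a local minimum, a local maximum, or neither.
f'(x) = 6*(x*(2*x + 1) - 1)*exp(-x^2)

Solve f'(x) = 0:
  f'(x) = (12*x^2 + 6*x - 6)·exp(-x^2) and exp(-x^2) > 0 for every x, so f'(x) = 0 ⇔ 12*x^2 + 6*x - 6 = 0.
  Factor: 12*x^2 + 6*x - 6 = 6*(x + 1)*(2*x - 1) = 0.
  ⇒ x = -1, 1/2

f''(x) = 6*(-4*x^3 - 2*x^2 + 6*x + 1)*exp(-x^2)
Second-derivative test at each critical point:
  f''(-1) = -6.6218 < 0 → local maximum
  f''(1/2) = 14.0184 > 0 → local minimum

Critical points: x = -1 (local maximum); x = 1/2 (local minimum)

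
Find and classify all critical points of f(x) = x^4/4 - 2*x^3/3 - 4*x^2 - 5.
f'(x) = x*(x^2 - 2*x - 8)

Solve f'(x) = 0:
  Factor: x^3 - 2*x^2 - 8*x = x*(x - 4)*(x + 2) = 0.
  ⇒ x = -2, 0, 4

f''(x) = 3*x^2 - 4*x - 8
Second-derivative test at each critical point:
  f''(-2) = 12 > 0 → local minimum
  f''(0) = -8 < 0 → local maximum
  f''(4) = 24 > 0 → local minimum

Critical points: x = -2 (local minimum); x = 0 (local maximum); x = 4 (local minimum)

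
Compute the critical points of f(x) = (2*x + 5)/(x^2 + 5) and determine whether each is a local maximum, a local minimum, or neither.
f'(x) = 2*(-x^2 - 5*x + 5)/(x^4 + 10*x^2 + 25)

Solve f'(x) = 0:
  f'(x) = -2*(x^2 + 5*x - 5)/(x^2 + 5)^2; the denominator is positive wherever f is defined, so f'(x) = 0 ⇔ -2*x^2 - 10*x + 10 = 0.
  Factor: -2*x^2 - 10*x + 10 = -2*(x^2 + 5*x - 5); x^2 + 5*x - 5 = 0 has no rational roots; quadratic formula: x = (-5 ± √45)/2.
  ⇒ x = -3*sqrt(5)/2 - 5/2 ≈ -5.8541, -5/2 + 3*sqrt(5)/2 ≈ 0.8541

f''(x) = 2*(4*x^2*(2*x + 5) - (6*x + 5)*(x^2 + 5))/(x^2 + 5)^3
Second-derivative test at each critical point:
  f''(-5.8541) = 0.0087 > 0 → local minimum
  f''(0.8541) = -0.4087 < 0 → local maximum

Critical points: x = -3*sqrt(5)/2 - 5/2 ≈ -5.8541 (local minimum); x = -5/2 + 3*sqrt(5)/2 ≈ 0.8541 (local maximum)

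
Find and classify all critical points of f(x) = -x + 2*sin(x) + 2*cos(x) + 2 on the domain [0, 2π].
f'(x) = 2*sqrt(2)*cos(x + pi/4) - 1

Solve f'(x) = 0 on [0, 2π]:
  f'(x) = 0 ⇔ -2*sin(x) + 2*cos(x) = 1. Write the left side as R·cos(x + φ) with R = √(2² + 2²) = 2*sqrt(2), cos φ = sqrt(2)/2, sin φ = sqrt(2)/2; then cos(x + φ) = sqrt(2)/4. Solve for x and keep the solutions lying in [0, 2π].
  ⇒ x = atan((-1 + sqrt(7))/(1 + sqrt(7))) ≈ 0.4240, atan((-sqrt(7) - 1)/(1 - sqrt(7))) + pi ≈ 4.2884

f''(x) = -2*sqrt(2)*sin(x + pi/4)
Second-derivative test at each critical point:
  f''(0.4240) = -2.6458 < 0 → local maximum
  f''(4.2884) = 2.6458 > 0 → local minimum

Critical points: x = atan((-1 + sqrt(7))/(1 + sqrt(7))) ≈ 0.4240 (local maximum); x = atan((-sqrt(7) - 1)/(1 - sqrt(7))) + pi ≈ 4.2884 (local minimum)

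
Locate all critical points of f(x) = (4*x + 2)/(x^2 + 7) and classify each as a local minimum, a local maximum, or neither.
f'(x) = 4*(-x^2 - x + 7)/(x^4 + 14*x^2 + 49)

Solve f'(x) = 0:
  f'(x) = -4*(x^2 + x - 7)/(x^2 + 7)^2; the denominator is positive wherever f is defined, so f'(x) = 0 ⇔ -4*x^2 - 4*x + 28 = 0.
  Factor: -4*x^2 - 4*x + 28 = -4*(x^2 + x - 7); x^2 + x - 7 = 0 has no rational roots; quadratic formula: x = (-1 ± √29)/2.
  ⇒ x = -sqrt(29)/2 - 1/2 ≈ -3.1926, -1/2 + sqrt(29)/2 ≈ 2.1926

f''(x) = 4*(4*x^2*(2*x + 1) - (6*x + 1)*(x^2 + 7))/(x^2 + 7)^3
Second-derivative test at each critical point:
  f''(-3.1926) = 0.0729 > 0 → local minimum
  f''(2.1926) = -0.1545 < 0 → local maximum

Critical points: x = -sqrt(29)/2 - 1/2 ≈ -3.1926 (local minimum); x = -1/2 + sqrt(29)/2 ≈ 2.1926 (local maximum)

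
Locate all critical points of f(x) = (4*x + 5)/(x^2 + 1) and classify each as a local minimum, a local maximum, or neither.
f'(x) = 2*(-2*x^2 - 5*x + 2)/(x^4 + 2*x^2 + 1)

Solve f'(x) = 0:
  f'(x) = -2*(2*x^2 + 5*x - 2)/(x^2 + 1)^2; the denominator is positive wherever f is defined, so f'(x) = 0 ⇔ -4*x^2 - 10*x + 4 = 0.
  Factor: -4*x^2 - 10*x + 4 = -2*(2*x^2 + 5*x - 2); 2*x^2 + 5*x - 2 = 0 has no rational roots; quadratic formula: x = (-5 ± √41)/4.
  ⇒ x = -sqrt(41)/4 - 5/4 ≈ -2.8508, -5/4 + sqrt(41)/4 ≈ 0.3508

f''(x) = 2*(4*x^2*(4*x + 5) - (12*x + 5)*(x^2 + 1))/(x^2 + 1)^3
Second-derivative test at each critical point:
  f''(-2.8508) = 0.1537 > 0 → local minimum
  f''(0.3508) = -10.1537 < 0 → local maximum

Critical points: x = -sqrt(41)/4 - 5/4 ≈ -2.8508 (local minimum); x = -5/4 + sqrt(41)/4 ≈ 0.3508 (local maximum)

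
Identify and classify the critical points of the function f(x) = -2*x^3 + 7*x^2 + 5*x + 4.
f'(x) = -6*x^2 + 14*x + 5

Solve f'(x) = 0:
  6*x^2 - 14*x - 5 = 0 has no rational roots; quadratic formula: x = (14 ± √316)/12.
  ⇒ x = 7/6 - sqrt(79)/6 ≈ -0.3147, 7/6 + sqrt(79)/6 ≈ 2.6480

f''(x) = 14 - 12*x
Second-derivative test at each critical point:
  f''(-0.3147) = 17.7764 > 0 → local minimum
  f''(2.6480) = -17.7764 < 0 → local maximum

Critical points: x = 7/6 - sqrt(79)/6 ≈ -0.3147 (local minimum); x = 7/6 + sqrt(79)/6 ≈ 2.6480 (local maximum)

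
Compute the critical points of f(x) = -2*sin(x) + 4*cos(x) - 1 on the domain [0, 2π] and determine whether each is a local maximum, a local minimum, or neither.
f'(x) = -4*sin(x) - 2*cos(x)

Solve f'(x) = 0 on [0, 2π]:
  f'(x) = 0 ⇔ -2*cos(x) = 4*sin(x) ⇔ tan(x) = -1/2, i.e. x = arctan(-1/2) + nπ; keep the solutions lying in [0, 2π].
  ⇒ x = pi - atan(1/2) ≈ 2.6779, -atan(1/2) + 2*pi ≈ 5.8195

f''(x) = 2*sin(x) - 4*cos(x)
Second-derivative test at each critical point:
  f''(2.6779) = 4.4721 > 0 → local minimum
  f''(5.8195) = -4.4721 < 0 → local maximum

Critical points: x = pi - atan(1/2) ≈ 2.6779 (local minimum); x = -atan(1/2) + 2*pi ≈ 5.8195 (local maximum)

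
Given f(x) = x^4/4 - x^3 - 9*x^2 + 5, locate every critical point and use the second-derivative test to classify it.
f'(x) = x*(x^2 - 3*x - 18)

Solve f'(x) = 0:
  Factor: x^3 - 3*x^2 - 18*x = x*(x - 6)*(x + 3) = 0.
  ⇒ x = -3, 0, 6

f''(x) = 3*x^2 - 6*x - 18
Second-derivative test at each critical point:
  f''(-3) = 27 > 0 → local minimum
  f''(0) = -18 < 0 → local maximum
  f''(6) = 54 > 0 → local minimum

Critical points: x = -3 (local minimum); x = 0 (local maximum); x = 6 (local minimum)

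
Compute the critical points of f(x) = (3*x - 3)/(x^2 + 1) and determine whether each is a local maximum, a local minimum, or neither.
f'(x) = 3*(x^2 - 2*x*(x - 1) + 1)/(x^2 + 1)^2

Solve f'(x) = 0:
  f'(x) = -3*(x^2 - 2*x - 1)/(x^2 + 1)^2; the denominator is positive wherever f is defined, so f'(x) = 0 ⇔ -3*x^2 + 6*x + 3 = 0.
  Factor: -3*x^2 + 6*x + 3 = -3*(x^2 - 2*x - 1); x^2 - 2*x - 1 = 0 has no rational roots; quadratic formula: x = (2 ± √8)/2.
  ⇒ x = 1 - sqrt(2) ≈ -0.4142, 1 + sqrt(2) ≈ 2.4142

f''(x) = 6*(4*x^2*(x - 1) + (1 - 3*x)*(x^2 + 1))/(x^2 + 1)^3
Second-derivative test at each critical point:
  f''(-0.4142) = 6.1820 > 0 → local minimum
  f''(2.4142) = -0.1820 < 0 → local maximum

Critical points: x = 1 - sqrt(2) ≈ -0.4142 (local minimum); x = 1 + sqrt(2) ≈ 2.4142 (local maximum)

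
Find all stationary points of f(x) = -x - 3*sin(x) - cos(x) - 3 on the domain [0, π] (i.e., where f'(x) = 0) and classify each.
f'(x) = sin(x) - 3*cos(x) - 1

Solve f'(x) = 0 on [0, π]:
  f'(x) = 0 ⇔ sin(x) - 3*cos(x) = 1. Write the left side as R·cos(x + φ) with R = √((-3)² + (-1)²) = sqrt(10), cos φ = -3*sqrt(10)/10, sin φ = -sqrt(10)/10; then cos(x + φ) = sqrt(10)/10. Solve for x and keep the solutions lying in [0, π].
  ⇒ x = pi/2 ≈ 1.5708

f''(x) = 3*sin(x) + cos(x)
Second-derivative test at each critical point:
  f''(1.5708) = 3 > 0 → local minimum

Critical points: x = pi/2 ≈ 1.5708 (local minimum)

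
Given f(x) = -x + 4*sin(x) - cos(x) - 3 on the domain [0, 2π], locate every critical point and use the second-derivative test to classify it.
f'(x) = sin(x) + 4*cos(x) - 1

Solve f'(x) = 0 on [0, 2π]:
  f'(x) = 0 ⇔ sin(x) + 4*cos(x) = 1. Write the left side as R·cos(x + φ) with R = √(4² + (-1)²) = sqrt(17), cos φ = 4*sqrt(17)/17, sin φ = -sqrt(17)/17; then cos(x + φ) = sqrt(17)/17. Solve for x and keep the solutions lying in [0, 2π].
  ⇒ x = pi/2 ≈ 1.5708, -atan(15/8) + 2*pi ≈ 5.2023

f''(x) = -4*sin(x) + cos(x)
Second-derivative test at each critical point:
  f''(1.5708) = -4 < 0 → local maximum
  f''(5.2023) = 4 > 0 → local minimum

Critical points: x = pi/2 ≈ 1.5708 (local maximum); x = -atan(15/8) + 2*pi ≈ 5.2023 (local minimum)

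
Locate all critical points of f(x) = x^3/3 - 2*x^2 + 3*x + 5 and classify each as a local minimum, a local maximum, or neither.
f'(x) = x^2 - 4*x + 3

Solve f'(x) = 0:
  Factor: x^2 - 4*x + 3 = (x - 3)*(x - 1) = 0.
  ⇒ x = 1, 3

f''(x) = 2*x - 4
Second-derivative test at each critical point:
  f''(1) = -2 < 0 → local maximum
  f''(3) = 2 > 0 → local minimum

Critical points: x = 1 (local maximum); x = 3 (local minimum)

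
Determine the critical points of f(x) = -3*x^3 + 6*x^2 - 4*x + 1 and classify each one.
f'(x) = -9*x^2 + 12*x - 4

Solve f'(x) = 0:
  Factor: -9*x^2 + 12*x - 4 = -(3*x - 2)^2 = 0.
  ⇒ x = 2/3

f''(x) = 12 - 18*x
Second-derivative test at each critical point:
  f''(2/3) = 0, so the second-derivative test is inconclusive; use the first-derivative test: f'(5/12) = -0.5625, f'(11/12) = -0.5625 — f' is negative on both sides (no sign change) → neither a local maximum nor a local minimum

Critical points: x = 2/3 (neither)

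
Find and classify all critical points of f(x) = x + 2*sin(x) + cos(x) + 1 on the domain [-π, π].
f'(x) = -sin(x) + 2*cos(x) + 1

Solve f'(x) = 0 on [-π, π]:
  f'(x) = 0 ⇔ -sin(x) + 2*cos(x) = -1. Write the left side as R·cos(x + φ) with R = √(2² + 1²) = sqrt(5), cos φ = 2*sqrt(5)/5, sin φ = sqrt(5)/5; then cos(x + φ) = -sqrt(5)/5. Solve for x and keep the solutions lying in [-π, π].
  ⇒ x = -pi + atan(3/4) ≈ -2.4981, pi/2 ≈ 1.5708

f''(x) = -2*sin(x) - cos(x)
Second-derivative test at each critical point:
  f''(-2.4981) = 2 > 0 → local minimum
  f''(1.5708) = -2 < 0 → local maximum

Critical points: x = -pi + atan(3/4) ≈ -2.4981 (local minimum); x = pi/2 ≈ 1.5708 (local maximum)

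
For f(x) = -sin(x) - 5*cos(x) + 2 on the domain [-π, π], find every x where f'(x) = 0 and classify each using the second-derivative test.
f'(x) = 5*sin(x) - cos(x)

Solve f'(x) = 0 on [-π, π]:
  f'(x) = 0 ⇔ -cos(x) = -5*sin(x) ⇔ tan(x) = 1/5, i.e. x = arctan(1/5) + nπ; keep the solutions lying in [-π, π].
  ⇒ x = -pi + atan(1/5) ≈ -2.9442, atan(1/5) ≈ 0.1974

f''(x) = sin(x) + 5*cos(x)
Second-derivative test at each critical point:
  f''(-2.9442) = -5.0990 < 0 → local maximum
  f''(0.1974) = 5.0990 > 0 → local minimum

Critical points: x = -pi + atan(1/5) ≈ -2.9442 (local maximum); x = atan(1/5) ≈ 0.1974 (local minimum)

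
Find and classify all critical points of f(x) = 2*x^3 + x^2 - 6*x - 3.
f'(x) = 6*x^2 + 2*x - 6

Solve f'(x) = 0:
  Factor: 6*x^2 + 2*x - 6 = 2*(3*x^2 + x - 3); 3*x^2 + x - 3 = 0 has no rational roots; quadratic formula: x = (-1 ± √37)/6.
  ⇒ x = -sqrt(37)/6 - 1/6 ≈ -1.1805, -1/6 + sqrt(37)/6 ≈ 0.8471

f''(x) = 12*x + 2
Second-derivative test at each critical point:
  f''(-1.1805) = -12.1655 < 0 → local maximum
  f''(0.8471) = 12.1655 > 0 → local minimum

Critical points: x = -sqrt(37)/6 - 1/6 ≈ -1.1805 (local maximum); x = -1/6 + sqrt(37)/6 ≈ 0.8471 (local minimum)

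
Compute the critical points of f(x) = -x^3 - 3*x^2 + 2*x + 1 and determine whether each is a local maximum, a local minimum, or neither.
f'(x) = -3*x^2 - 6*x + 2

Solve f'(x) = 0:
  3*x^2 + 6*x - 2 = 0 has no rational roots; quadratic formula: x = (-6 ± √60)/6.
  ⇒ x = -sqrt(15)/3 - 1 ≈ -2.2910, -1 + sqrt(15)/3 ≈ 0.2910

f''(x) = -6*x - 6
Second-derivative test at each critical point:
  f''(-2.2910) = 7.7460 > 0 → local minimum
  f''(0.2910) = -7.7460 < 0 → local maximum

Critical points: x = -sqrt(15)/3 - 1 ≈ -2.2910 (local minimum); x = -1 + sqrt(15)/3 ≈ 0.2910 (local maximum)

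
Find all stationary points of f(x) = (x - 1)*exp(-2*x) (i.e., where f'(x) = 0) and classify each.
f'(x) = (3 - 2*x)*exp(-2*x)

Solve f'(x) = 0:
  f'(x) = (3 - 2*x)·exp(-2*x) and exp(-2*x) > 0 for every x, so f'(x) = 0 ⇔ 3 - 2*x = 0.
  3 - 2*x = 0.
  ⇒ x = 3/2

f''(x) = 4*(x - 2)*exp(-2*x)
Second-derivative test at each critical point:
  f''(3/2) = -0.0996 < 0 → local maximum

Critical points: x = 3/2 (local maximum)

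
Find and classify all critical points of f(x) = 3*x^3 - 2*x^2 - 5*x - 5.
f'(x) = 9*x^2 - 4*x - 5

Solve f'(x) = 0:
  Factor: 9*x^2 - 4*x - 5 = (x - 1)*(9*x + 5) = 0.
  ⇒ x = -5/9, 1

f''(x) = 18*x - 4
Second-derivative test at each critical point:
  f''(-5/9) = -14 < 0 → local maximum
  f''(1) = 14 > 0 → local minimum

Critical points: x = -5/9 (local maximum); x = 1 (local minimum)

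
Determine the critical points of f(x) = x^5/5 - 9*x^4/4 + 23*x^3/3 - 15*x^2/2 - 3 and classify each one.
f'(x) = x*(x^3 - 9*x^2 + 23*x - 15)

Solve f'(x) = 0:
  Factor: x^4 - 9*x^3 + 23*x^2 - 15*x = x*(x - 5)*(x - 3)*(x - 1) = 0.
  ⇒ x = 0, 1, 3, 5

f''(x) = 4*x^3 - 27*x^2 + 46*x - 15
Second-derivative test at each critical point:
  f''(0) = -15 < 0 → local maximum
  f''(1) = 8 > 0 → local minimum
  f''(3) = -12 < 0 → local maximum
  f''(5) = 40 > 0 → local minimum

Critical points: x = 0 (local maximum); x = 1 (local minimum); x = 3 (local maximum); x = 5 (local minimum)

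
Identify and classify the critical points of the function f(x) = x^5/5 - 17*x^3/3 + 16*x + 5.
f'(x) = x^4 - 17*x^2 + 16

Solve f'(x) = 0:
  Factor: x^4 - 17*x^2 + 16 = (x - 4)*(x - 1)*(x + 1)*(x + 4) = 0.
  ⇒ x = -4, -1, 1, 4

f''(x) = 4*x^3 - 34*x
Second-derivative test at each critical point:
  f''(-4) = -120 < 0 → local maximum
  f''(-1) = 30 > 0 → local minimum
  f''(1) = -30 < 0 → local maximum
  f''(4) = 120 > 0 → local minimum

Critical points: x = -4 (local maximum); x = -1 (local minimum); x = 1 (local maximum); x = 4 (local minimum)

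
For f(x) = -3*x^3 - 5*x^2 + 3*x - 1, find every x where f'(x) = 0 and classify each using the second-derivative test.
f'(x) = -9*x^2 - 10*x + 3

Solve f'(x) = 0:
  9*x^2 + 10*x - 3 = 0 has no rational roots; quadratic formula: x = (-10 ± √208)/18.
  ⇒ x = -2*sqrt(13)/9 - 5/9 ≈ -1.3568, -5/9 + 2*sqrt(13)/9 ≈ 0.2457

f''(x) = -18*x - 10
Second-derivative test at each critical point:
  f''(-1.3568) = 14.4222 > 0 → local minimum
  f''(0.2457) = -14.4222 < 0 → local maximum

Critical points: x = -2*sqrt(13)/9 - 5/9 ≈ -1.3568 (local minimum); x = -5/9 + 2*sqrt(13)/9 ≈ 0.2457 (local maximum)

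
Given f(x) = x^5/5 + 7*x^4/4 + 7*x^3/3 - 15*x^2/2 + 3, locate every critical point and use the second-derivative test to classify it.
f'(x) = x*(x^3 + 7*x^2 + 7*x - 15)

Solve f'(x) = 0:
  Factor: x^4 + 7*x^3 + 7*x^2 - 15*x = x*(x - 1)*(x + 3)*(x + 5) = 0.
  ⇒ x = -5, -3, 0, 1

f''(x) = 4*x^3 + 21*x^2 + 14*x - 15
Second-derivative test at each critical point:
  f''(-5) = -60 < 0 → local maximum
  f''(-3) = 24 > 0 → local minimum
  f''(0) = -15 < 0 → local maximum
  f''(1) = 24 > 0 → local minimum

Critical points: x = -5 (local maximum); x = -3 (local minimum); x = 0 (local maximum); x = 1 (local minimum)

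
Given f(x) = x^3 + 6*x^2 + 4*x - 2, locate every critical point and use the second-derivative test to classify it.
f'(x) = 3*x^2 + 12*x + 4

Solve f'(x) = 0:
  3*x^2 + 12*x + 4 = 0 has no rational roots; quadratic formula: x = (-12 ± √96)/6.
  ⇒ x = -2 - 2*sqrt(6)/3 ≈ -3.6330, -2 + 2*sqrt(6)/3 ≈ -0.3670

f''(x) = 6*x + 12
Second-derivative test at each critical point:
  f''(-3.6330) = -9.7980 < 0 → local maximum
  f''(-0.3670) = 9.7980 > 0 → local minimum

Critical points: x = -2 - 2*sqrt(6)/3 ≈ -3.6330 (local maximum); x = -2 + 2*sqrt(6)/3 ≈ -0.3670 (local minimum)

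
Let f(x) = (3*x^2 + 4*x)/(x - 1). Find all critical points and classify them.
f'(x) = (3*x^2 - 6*x - 4)/(x^2 - 2*x + 1)

Solve f'(x) = 0:
  f'(x) = (3*x^2 - 6*x - 4)/(x - 1)^2; the denominator is positive wherever f is defined, so f'(x) = 0 ⇔ 3*x^2 - 6*x - 4 = 0.
  3*x^2 - 6*x - 4 = 0 has no rational roots; quadratic formula: x = (6 ± √84)/6.
  ⇒ x = 1 - sqrt(21)/3 ≈ -0.5275, 1 + sqrt(21)/3 ≈ 2.5275

f''(x) = 14/(x^3 - 3*x^2 + 3*x - 1)
Second-derivative test at each critical point:
  f''(-0.5275) = -3.9279 < 0 → local maximum
  f''(2.5275) = 3.9279 > 0 → local minimum

Critical points: x = 1 - sqrt(21)/3 ≈ -0.5275 (local maximum); x = 1 + sqrt(21)/3 ≈ 2.5275 (local minimum)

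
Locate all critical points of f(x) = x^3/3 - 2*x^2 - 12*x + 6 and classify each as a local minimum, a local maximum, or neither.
f'(x) = x^2 - 4*x - 12

Solve f'(x) = 0:
  Factor: x^2 - 4*x - 12 = (x - 6)*(x + 2) = 0.
  ⇒ x = -2, 6

f''(x) = 2*x - 4
Second-derivative test at each critical point:
  f''(-2) = -8 < 0 → local maximum
  f''(6) = 8 > 0 → local minimum

Critical points: x = -2 (local maximum); x = 6 (local minimum)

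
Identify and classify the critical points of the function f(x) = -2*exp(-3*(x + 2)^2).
f'(x) = 12*(x + 2)*exp(-3*(x + 2)^2)

Solve f'(x) = 0:
  f'(x) = (12*x + 24)·exp(-3*(x + 2)^2) and exp(-3*(x + 2)^2) > 0 for every x, so f'(x) = 0 ⇔ 12*x + 24 = 0.
  Factor: 12*x + 24 = 12*(x + 2) = 0.
  ⇒ x = -2

f''(x) = 12*(1 - 6*(x + 2)^2)*exp(-3*(x + 2)^2)
Second-derivative test at each critical point:
  f''(-2) = 12 > 0 → local minimum

Critical points: x = -2 (local minimum)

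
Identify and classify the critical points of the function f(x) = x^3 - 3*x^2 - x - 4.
f'(x) = 3*x^2 - 6*x - 1

Solve f'(x) = 0:
  3*x^2 - 6*x - 1 = 0 has no rational roots; quadratic formula: x = (6 ± √48)/6.
  ⇒ x = 1 - 2*sqrt(3)/3 ≈ -0.1547, 1 + 2*sqrt(3)/3 ≈ 2.1547

f''(x) = 6*x - 6
Second-derivative test at each critical point:
  f''(-0.1547) = -6.9282 < 0 → local maximum
  f''(2.1547) = 6.9282 > 0 → local minimum

Critical points: x = 1 - 2*sqrt(3)/3 ≈ -0.1547 (local maximum); x = 1 + 2*sqrt(3)/3 ≈ 2.1547 (local minimum)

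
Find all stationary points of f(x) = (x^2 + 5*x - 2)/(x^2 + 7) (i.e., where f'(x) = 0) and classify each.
f'(x) = (-5*x^2 + 18*x + 35)/(x^4 + 14*x^2 + 49)

Solve f'(x) = 0:
  f'(x) = -(x - 5)*(5*x + 7)/(x^2 + 7)^2; the denominator is positive wherever f is defined, so f'(x) = 0 ⇔ -5*x^2 + 18*x + 35 = 0.
  Factor: -5*x^2 + 18*x + 35 = -(x - 5)*(5*x + 7) = 0.
  ⇒ x = -7/5, 5

f''(x) = 2*(5*x^3 - 27*x^2 - 105*x + 63)/(x^6 + 21*x^4 + 147*x^2 + 343)
Second-derivative test at each critical point:
  f''(-7/5) = 625/1568 > 0 → local minimum
  f''(5) = -1/32 < 0 → local maximum

Critical points: x = -7/5 (local minimum); x = 5 (local maximum)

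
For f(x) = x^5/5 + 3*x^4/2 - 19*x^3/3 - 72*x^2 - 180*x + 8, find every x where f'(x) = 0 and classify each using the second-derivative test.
f'(x) = x^4 + 6*x^3 - 19*x^2 - 144*x - 180

Solve f'(x) = 0:
  Factor: x^4 + 6*x^3 - 19*x^2 - 144*x - 180 = (x - 5)*(x + 2)*(x + 3)*(x + 6) = 0.
  ⇒ x = -6, -3, -2, 5

f''(x) = 4*x^3 + 18*x^2 - 38*x - 144
Second-derivative test at each critical point:
  f''(-6) = -132 < 0 → local maximum
  f''(-3) = 24 > 0 → local minimum
  f''(-2) = -28 < 0 → local maximum
  f''(5) = 616 > 0 → local minimum

Critical points: x = -6 (local maximum); x = -3 (local minimum); x = -2 (local maximum); x = 5 (local minimum)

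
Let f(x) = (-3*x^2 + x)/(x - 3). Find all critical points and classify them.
f'(x) = 3*(-x^2 + 6*x - 1)/(x^2 - 6*x + 9)

Solve f'(x) = 0:
  f'(x) = -3*(x^2 - 6*x + 1)/(x - 3)^2; the denominator is positive wherever f is defined, so f'(x) = 0 ⇔ -3*x^2 + 18*x - 3 = 0.
  Factor: -3*x^2 + 18*x - 3 = -3*(x^2 - 6*x + 1); x^2 - 6*x + 1 = 0 has no rational roots; quadratic formula: x = (6 ± √32)/2.
  ⇒ x = 3 - 2*sqrt(2) ≈ 0.1716, 2*sqrt(2) + 3 ≈ 5.8284

f''(x) = -48/(x^3 - 9*x^2 + 27*x - 27)
Second-derivative test at each critical point:
  f''(0.1716) = 2.1213 > 0 → local minimum
  f''(5.8284) = -2.1213 < 0 → local maximum

Critical points: x = 3 - 2*sqrt(2) ≈ 0.1716 (local minimum); x = 2*sqrt(2) + 3 ≈ 5.8284 (local maximum)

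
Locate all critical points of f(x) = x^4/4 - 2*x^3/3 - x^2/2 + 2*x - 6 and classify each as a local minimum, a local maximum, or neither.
f'(x) = x^3 - 2*x^2 - x + 2

Solve f'(x) = 0:
  Factor: x^3 - 2*x^2 - x + 2 = (x - 2)*(x - 1)*(x + 1) = 0.
  ⇒ x = -1, 1, 2

f''(x) = 3*x^2 - 4*x - 1
Second-derivative test at each critical point:
  f''(-1) = 6 > 0 → local minimum
  f''(1) = -2 < 0 → local maximum
  f''(2) = 3 > 0 → local minimum

Critical points: x = -1 (local minimum); x = 1 (local maximum); x = 2 (local minimum)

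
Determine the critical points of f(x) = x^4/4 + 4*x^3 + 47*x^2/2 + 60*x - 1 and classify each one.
f'(x) = x^3 + 12*x^2 + 47*x + 60

Solve f'(x) = 0:
  Factor: x^3 + 12*x^2 + 47*x + 60 = (x + 3)*(x + 4)*(x + 5) = 0.
  ⇒ x = -5, -4, -3

f''(x) = 3*x^2 + 24*x + 47
Second-derivative test at each critical point:
  f''(-5) = 2 > 0 → local minimum
  f''(-4) = -1 < 0 → local maximum
  f''(-3) = 2 > 0 → local minimum

Critical points: x = -5 (local minimum); x = -4 (local maximum); x = -3 (local minimum)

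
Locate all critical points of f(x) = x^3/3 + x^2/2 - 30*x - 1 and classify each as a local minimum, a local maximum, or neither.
f'(x) = x^2 + x - 30

Solve f'(x) = 0:
  Factor: x^2 + x - 30 = (x - 5)*(x + 6) = 0.
  ⇒ x = -6, 5

f''(x) = 2*x + 1
Second-derivative test at each critical point:
  f''(-6) = -11 < 0 → local maximum
  f''(5) = 11 > 0 → local minimum

Critical points: x = -6 (local maximum); x = 5 (local minimum)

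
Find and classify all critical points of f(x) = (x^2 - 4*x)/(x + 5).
f'(x) = (x^2 + 10*x - 20)/(x^2 + 10*x + 25)

Solve f'(x) = 0:
  f'(x) = (x^2 + 10*x - 20)/(x + 5)^2; the denominator is positive wherever f is defined, so f'(x) = 0 ⇔ x^2 + 10*x - 20 = 0.
  x^2 + 10*x - 20 = 0 has no rational roots; quadratic formula: x = (-10 ± √180)/2.
  ⇒ x = -3*sqrt(5) - 5 ≈ -11.7082, -5 + 3*sqrt(5) ≈ 1.7082

f''(x) = 90/(x^3 + 15*x^2 + 75*x + 125)
Second-derivative test at each critical point:
  f''(-11.7082) = -0.2981 < 0 → local maximum
  f''(1.7082) = 0.2981 > 0 → local minimum

Critical points: x = -3*sqrt(5) - 5 ≈ -11.7082 (local maximum); x = -5 + 3*sqrt(5) ≈ 1.7082 (local minimum)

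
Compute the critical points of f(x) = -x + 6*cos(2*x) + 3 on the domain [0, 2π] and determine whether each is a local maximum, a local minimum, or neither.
f'(x) = -12*sin(2*x) - 1

Solve f'(x) = 0 on [0, 2π]:
  f'(x) = 0 ⇔ sin(2*x) = -1/12, i.e. 2*x = arcsin(-1/12) + 2nπ or 2*x = π − arcsin(-1/12) + 2nπ; keep the solutions lying in [0, 2π].
  ⇒ x = asin(1/12)/2 + pi/2 ≈ 1.6125, pi - asin(1/12)/2 ≈ 3.0999, asin(1/12)/2 + 3*pi/2 ≈ 4.7541, -asin(1/12)/2 + 2*pi ≈ 6.2415

f''(x) = -24*cos(2*x)
Second-derivative test at each critical point:
  f''(1.6125) = 23.9165 > 0 → local minimum
  f''(3.0999) = -23.9165 < 0 → local maximum
  f''(4.7541) = 23.9165 > 0 → local minimum
  f''(6.2415) = -23.9165 < 0 → local maximum

Critical points: x = asin(1/12)/2 + pi/2 ≈ 1.6125 (local minimum); x = pi - asin(1/12)/2 ≈ 3.0999 (local maximum); x = asin(1/12)/2 + 3*pi/2 ≈ 4.7541 (local minimum); x = -asin(1/12)/2 + 2*pi ≈ 6.2415 (local maximum)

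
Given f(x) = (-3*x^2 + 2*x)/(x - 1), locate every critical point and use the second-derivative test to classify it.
f'(x) = (-3*x^2 + 6*x - 2)/(x^2 - 2*x + 1)

Solve f'(x) = 0:
  f'(x) = -(3*x^2 - 6*x + 2)/(x - 1)^2; the denominator is positive wherever f is defined, so f'(x) = 0 ⇔ -3*x^2 + 6*x - 2 = 0.
  3*x^2 - 6*x + 2 = 0 has no rational roots; quadratic formula: x = (6 ± √12)/6.
  ⇒ x = 1 - sqrt(3)/3 ≈ 0.4226, sqrt(3)/3 + 1 ≈ 1.5774

f''(x) = -2/(x^3 - 3*x^2 + 3*x - 1)
Second-derivative test at each critical point:
  f''(0.4226) = 10.3923 > 0 → local minimum
  f''(1.5774) = -10.3923 < 0 → local maximum

Critical points: x = 1 - sqrt(3)/3 ≈ 0.4226 (local minimum); x = sqrt(3)/3 + 1 ≈ 1.5774 (local maximum)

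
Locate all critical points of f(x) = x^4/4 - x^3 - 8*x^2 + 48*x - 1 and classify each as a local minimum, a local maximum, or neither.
f'(x) = x^3 - 3*x^2 - 16*x + 48

Solve f'(x) = 0:
  Factor: x^3 - 3*x^2 - 16*x + 48 = (x - 4)*(x - 3)*(x + 4) = 0.
  ⇒ x = -4, 3, 4

f''(x) = 3*x^2 - 6*x - 16
Second-derivative test at each critical point:
  f''(-4) = 56 > 0 → local minimum
  f''(3) = -7 < 0 → local maximum
  f''(4) = 8 > 0 → local minimum

Critical points: x = -4 (local minimum); x = 3 (local maximum); x = 4 (local minimum)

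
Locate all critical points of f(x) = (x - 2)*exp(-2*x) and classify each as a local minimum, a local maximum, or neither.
f'(x) = (5 - 2*x)*exp(-2*x)

Solve f'(x) = 0:
  f'(x) = (5 - 2*x)·exp(-2*x) and exp(-2*x) > 0 for every x, so f'(x) = 0 ⇔ 5 - 2*x = 0.
  5 - 2*x = 0.
  ⇒ x = 5/2

f''(x) = 4*(x - 3)*exp(-2*x)
Second-derivative test at each critical point:
  f''(5/2) = -0.0135 < 0 → local maximum

Critical points: x = 5/2 (local maximum)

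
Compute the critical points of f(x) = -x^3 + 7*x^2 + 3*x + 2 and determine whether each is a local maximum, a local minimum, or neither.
f'(x) = -3*x^2 + 14*x + 3

Solve f'(x) = 0:
  3*x^2 - 14*x - 3 = 0 has no rational roots; quadratic formula: x = (14 ± √232)/6.
  ⇒ x = 7/3 - sqrt(58)/3 ≈ -0.2053, 7/3 + sqrt(58)/3 ≈ 4.8719

f''(x) = 14 - 6*x
Second-derivative test at each critical point:
  f''(-0.2053) = 15.2315 > 0 → local minimum
  f''(4.8719) = -15.2315 < 0 → local maximum

Critical points: x = 7/3 - sqrt(58)/3 ≈ -0.2053 (local minimum); x = 7/3 + sqrt(58)/3 ≈ 4.8719 (local maximum)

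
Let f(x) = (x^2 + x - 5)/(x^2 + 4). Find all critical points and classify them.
f'(x) = (-x^2 + 18*x + 4)/(x^4 + 8*x^2 + 16)

Solve f'(x) = 0:
  f'(x) = -(x^2 - 18*x - 4)/(x^2 + 4)^2; the denominator is positive wherever f is defined, so f'(x) = 0 ⇔ -x^2 + 18*x + 4 = 0.
  x^2 - 18*x - 4 = 0 has no rational roots; quadratic formula: x = (18 ± √340)/2.
  ⇒ x = 9 - sqrt(85) ≈ -0.2195, 9 + sqrt(85) ≈ 18.2195

f''(x) = 2*(x^3 - 27*x^2 - 12*x + 36)/(x^6 + 12*x^4 + 48*x^2 + 64)
Second-derivative test at each critical point:
  f''(-0.2195) = 1.1252 > 0 → local minimum
  f''(18.2195) = -1.634e-04 < 0 → local maximum

Critical points: x = 9 - sqrt(85) ≈ -0.2195 (local minimum); x = 9 + sqrt(85) ≈ 18.2195 (local maximum)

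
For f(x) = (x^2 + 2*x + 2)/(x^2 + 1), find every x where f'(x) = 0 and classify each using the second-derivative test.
f'(x) = 2*(-x^2 - x + 1)/(x^4 + 2*x^2 + 1)

Solve f'(x) = 0:
  f'(x) = -2*(x^2 + x - 1)/(x^2 + 1)^2; the denominator is positive wherever f is defined, so f'(x) = 0 ⇔ -2*x^2 - 2*x + 2 = 0.
  Factor: -2*x^2 - 2*x + 2 = -2*(x^2 + x - 1); x^2 + x - 1 = 0 has no rational roots; quadratic formula: x = (-1 ± √5)/2.
  ⇒ x = -sqrt(5)/2 - 1/2 ≈ -1.6180, -1/2 + sqrt(5)/2 ≈ 0.6180

f''(x) = 2*(2*x^3 + 3*x^2 - 6*x - 1)/(x^6 + 3*x^4 + 3*x^2 + 1)
Second-derivative test at each critical point:
  f''(-1.6180) = 0.3416 > 0 → local minimum
  f''(0.6180) = -2.3416 < 0 → local maximum

Critical points: x = -sqrt(5)/2 - 1/2 ≈ -1.6180 (local minimum); x = -1/2 + sqrt(5)/2 ≈ 0.6180 (local maximum)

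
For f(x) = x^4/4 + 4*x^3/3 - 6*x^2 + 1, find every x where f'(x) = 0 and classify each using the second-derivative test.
f'(x) = x*(x^2 + 4*x - 12)

Solve f'(x) = 0:
  Factor: x^3 + 4*x^2 - 12*x = x*(x - 2)*(x + 6) = 0.
  ⇒ x = -6, 0, 2

f''(x) = 3*x^2 + 8*x - 12
Second-derivative test at each critical point:
  f''(-6) = 48 > 0 → local minimum
  f''(0) = -12 < 0 → local maximum
  f''(2) = 16 > 0 → local minimum

Critical points: x = -6 (local minimum); x = 0 (local maximum); x = 2 (local minimum)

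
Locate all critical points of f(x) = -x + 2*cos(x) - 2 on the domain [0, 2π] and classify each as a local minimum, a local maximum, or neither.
f'(x) = -2*sin(x) - 1

Solve f'(x) = 0 on [0, 2π]:
  f'(x) = 0 ⇔ sin(x) = -1/2, i.e. x = arcsin(-1/2) + 2nπ or x = π − arcsin(-1/2) + 2nπ; keep the solutions lying in [0, 2π].
  ⇒ x = 7*pi/6 ≈ 3.6652, 11*pi/6 ≈ 5.7596

f''(x) = -2*cos(x)
Second-derivative test at each critical point:
  f''(3.6652) = 1.7321 > 0 → local minimum
  f''(5.7596) = -1.7321 < 0 → local maximum

Critical points: x = 7*pi/6 ≈ 3.6652 (local minimum); x = 11*pi/6 ≈ 5.7596 (local maximum)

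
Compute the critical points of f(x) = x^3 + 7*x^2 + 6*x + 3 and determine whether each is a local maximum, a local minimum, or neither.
f'(x) = 3*x^2 + 14*x + 6

Solve f'(x) = 0:
  3*x^2 + 14*x + 6 = 0 has no rational roots; quadratic formula: x = (-14 ± √124)/6.
  ⇒ x = -7/3 - sqrt(31)/3 ≈ -4.1893, -7/3 + sqrt(31)/3 ≈ -0.4774

f''(x) = 6*x + 14
Second-derivative test at each critical point:
  f''(-4.1893) = -11.1355 < 0 → local maximum
  f''(-0.4774) = 11.1355 > 0 → local minimum

Critical points: x = -7/3 - sqrt(31)/3 ≈ -4.1893 (local maximum); x = -7/3 + sqrt(31)/3 ≈ -0.4774 (local minimum)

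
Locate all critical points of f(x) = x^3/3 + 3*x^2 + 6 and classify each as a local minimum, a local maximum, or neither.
f'(x) = x*(x + 6)

Solve f'(x) = 0:
  Factor: x^2 + 6*x = x*(x + 6) = 0.
  ⇒ x = -6, 0

f''(x) = 2*x + 6
Second-derivative test at each critical point:
  f''(-6) = -6 < 0 → local maximum
  f''(0) = 6 > 0 → local minimum

Critical points: x = -6 (local maximum); x = 0 (local minimum)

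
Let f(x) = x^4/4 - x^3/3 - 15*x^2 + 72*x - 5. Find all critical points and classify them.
f'(x) = x^3 - x^2 - 30*x + 72

Solve f'(x) = 0:
  Factor: x^3 - x^2 - 30*x + 72 = (x - 4)*(x - 3)*(x + 6) = 0.
  ⇒ x = -6, 3, 4

f''(x) = 3*x^2 - 2*x - 30
Second-derivative test at each critical point:
  f''(-6) = 90 > 0 → local minimum
  f''(3) = -9 < 0 → local maximum
  f''(4) = 10 > 0 → local minimum

Critical points: x = -6 (local minimum); x = 3 (local maximum); x = 4 (local minimum)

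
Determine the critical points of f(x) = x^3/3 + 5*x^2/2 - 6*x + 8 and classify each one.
f'(x) = x^2 + 5*x - 6

Solve f'(x) = 0:
  Factor: x^2 + 5*x - 6 = (x - 1)*(x + 6) = 0.
  ⇒ x = -6, 1

f''(x) = 2*x + 5
Second-derivative test at each critical point:
  f''(-6) = -7 < 0 → local maximum
  f''(1) = 7 > 0 → local minimum

Critical points: x = -6 (local maximum); x = 1 (local minimum)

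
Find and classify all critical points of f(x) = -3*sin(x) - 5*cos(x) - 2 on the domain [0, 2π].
f'(x) = 5*sin(x) - 3*cos(x)

Solve f'(x) = 0 on [0, 2π]:
  f'(x) = 0 ⇔ -3*cos(x) = -5*sin(x) ⇔ tan(x) = 3/5, i.e. x = arctan(3/5) + nπ; keep the solutions lying in [0, 2π].
  ⇒ x = atan(3/5) ≈ 0.5404, atan(3/5) + pi ≈ 3.6820

f''(x) = 3*sin(x) + 5*cos(x)
Second-derivative test at each critical point:
  f''(0.5404) = 5.8310 > 0 → local minimum
  f''(3.6820) = -5.8310 < 0 → local maximum

Critical points: x = atan(3/5) ≈ 0.5404 (local minimum); x = atan(3/5) + pi ≈ 3.6820 (local maximum)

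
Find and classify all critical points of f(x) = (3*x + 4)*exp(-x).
f'(x) = (-3*x - 1)*exp(-x)

Solve f'(x) = 0:
  f'(x) = (-3*x - 1)·exp(-x) and exp(-x) > 0 for every x, so f'(x) = 0 ⇔ -3*x - 1 = 0.
  -3*x - 1 = 0.
  ⇒ x = -1/3

f''(x) = (3*x - 2)*exp(-x)
Second-derivative test at each critical point:
  f''(-1/3) = -4.1868 < 0 → local maximum

Critical points: x = -1/3 (local maximum)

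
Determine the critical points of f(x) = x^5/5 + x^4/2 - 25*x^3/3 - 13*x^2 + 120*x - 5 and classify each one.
f'(x) = x^4 + 2*x^3 - 25*x^2 - 26*x + 120

Solve f'(x) = 0:
  Factor: x^4 + 2*x^3 - 25*x^2 - 26*x + 120 = (x - 4)*(x - 2)*(x + 3)*(x + 5) = 0.
  ⇒ x = -5, -3, 2, 4

f''(x) = 4*x^3 + 6*x^2 - 50*x - 26
Second-derivative test at each critical point:
  f''(-5) = -126 < 0 → local maximum
  f''(-3) = 70 > 0 → local minimum
  f''(2) = -70 < 0 → local maximum
  f''(4) = 126 > 0 → local minimum

Critical points: x = -5 (local maximum); x = -3 (local minimum); x = 2 (local maximum); x = 4 (local minimum)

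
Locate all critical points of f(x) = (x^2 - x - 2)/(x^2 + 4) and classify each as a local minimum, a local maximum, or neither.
f'(x) = (x^2 + 12*x - 4)/(x^4 + 8*x^2 + 16)

Solve f'(x) = 0:
  f'(x) = (x^2 + 12*x - 4)/(x^2 + 4)^2; the denominator is positive wherever f is defined, so f'(x) = 0 ⇔ x^2 + 12*x - 4 = 0.
  x^2 + 12*x - 4 = 0 has no rational roots; quadratic formula: x = (-12 ± √160)/2.
  ⇒ x = -2*sqrt(10) - 6 ≈ -12.3246, -6 + 2*sqrt(10) ≈ 0.3246

f''(x) = 2*(-x^3 - 18*x^2 + 12*x + 24)/(x^6 + 12*x^4 + 48*x^2 + 64)
Second-derivative test at each critical point:
  f''(-12.3246) = -0.0005 < 0 → local maximum
  f''(0.3246) = 0.7505 > 0 → local minimum

Critical points: x = -2*sqrt(10) - 6 ≈ -12.3246 (local maximum); x = -6 + 2*sqrt(10) ≈ 0.3246 (local minimum)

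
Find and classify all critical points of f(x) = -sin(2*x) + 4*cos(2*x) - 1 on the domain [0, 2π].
f'(x) = -8*sin(2*x) - 2*cos(2*x)

Solve f'(x) = 0 on [0, 2π]:
  f'(x) = 0 ⇔ -cos(2*x) = 4*sin(2*x) ⇔ tan(2*x) = -1/4, i.e. 2*x = arctan(-1/4) + nπ; keep the solutions lying in [0, 2π].
  ⇒ x = -atan(1/4)/2 + pi/2 ≈ 1.4483, pi - atan(1/4)/2 ≈ 3.0191, -atan(1/4)/2 + 3*pi/2 ≈ 4.5899, -atan(1/4)/2 + 2*pi ≈ 6.1607

f''(x) = 4*sin(2*x) - 16*cos(2*x)
Second-derivative test at each critical point:
  f''(1.4483) = 16.4924 > 0 → local minimum
  f''(3.0191) = -16.4924 < 0 → local maximum
  f''(4.5899) = 16.4924 > 0 → local minimum
  f''(6.1607) = -16.4924 < 0 → local maximum

Critical points: x = -atan(1/4)/2 + pi/2 ≈ 1.4483 (local minimum); x = pi - atan(1/4)/2 ≈ 3.0191 (local maximum); x = -atan(1/4)/2 + 3*pi/2 ≈ 4.5899 (local minimum); x = -atan(1/4)/2 + 2*pi ≈ 6.1607 (local maximum)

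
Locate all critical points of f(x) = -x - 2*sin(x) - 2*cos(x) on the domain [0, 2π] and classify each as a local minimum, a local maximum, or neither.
f'(x) = -2*sqrt(2)*cos(x + pi/4) - 1

Solve f'(x) = 0 on [0, 2π]:
  f'(x) = 0 ⇔ 2*sin(x) - 2*cos(x) = 1. Write the left side as R·cos(x + φ) with R = √((-2)² + (-2)²) = 2*sqrt(2), cos φ = -sqrt(2)/2, sin φ = -sqrt(2)/2; then cos(x + φ) = sqrt(2)/4. Solve for x and keep the solutions lying in [0, 2π].
  ⇒ x = atan((1 + sqrt(7))/(-1 + sqrt(7))) ≈ 1.1468, atan((1 - sqrt(7))/(-sqrt(7) - 1)) + pi ≈ 3.5656

f''(x) = 2*sqrt(2)*sin(x + pi/4)
Second-derivative test at each critical point:
  f''(1.1468) = 2.6458 > 0 → local minimum
  f''(3.5656) = -2.6458 < 0 → local maximum

Critical points: x = atan((1 + sqrt(7))/(-1 + sqrt(7))) ≈ 1.1468 (local minimum); x = atan((1 - sqrt(7))/(-sqrt(7) - 1)) + pi ≈ 3.5656 (local maximum)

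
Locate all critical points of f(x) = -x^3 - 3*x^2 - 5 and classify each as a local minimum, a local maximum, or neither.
f'(x) = 3*x*(-x - 2)

Solve f'(x) = 0:
  Factor: -3*x^2 - 6*x = -3*x*(x + 2) = 0.
  ⇒ x = -2, 0

f''(x) = -6*x - 6
Second-derivative test at each critical point:
  f''(-2) = 6 > 0 → local minimum
  f''(0) = -6 < 0 → local maximum

Critical points: x = -2 (local minimum); x = 0 (local maximum)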